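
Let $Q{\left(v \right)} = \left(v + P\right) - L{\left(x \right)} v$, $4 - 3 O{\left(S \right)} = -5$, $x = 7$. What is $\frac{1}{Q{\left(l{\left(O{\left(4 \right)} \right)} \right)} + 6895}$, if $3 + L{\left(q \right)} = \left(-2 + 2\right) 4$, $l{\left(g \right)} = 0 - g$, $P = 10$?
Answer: $\frac{1}{6893} \approx 0.00014507$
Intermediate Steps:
$O{\left(S \right)} = 3$ ($O{\left(S \right)} = \frac{4}{3} - - \frac{5}{3} = \frac{4}{3} + \frac{5}{3} = 3$)
$l{\left(g \right)} = - g$
$L{\left(q \right)} = -3$ ($L{\left(q \right)} = -3 + \left(-2 + 2\right) 4 = -3 + 0 \cdot 4 = -3 + 0 = -3$)
$Q{\left(v \right)} = 10 + 4 v$ ($Q{\left(v \right)} = \left(v + 10\right) - - 3 v = \left(10 + v\right) + 3 v = 10 + 4 v$)
$\frac{1}{Q{\left(l{\left(O{\left(4 \right)} \right)} \right)} + 6895} = \frac{1}{\left(10 + 4 \left(\left(-1\right) 3\right)\right) + 6895} = \frac{1}{\left(10 + 4 \left(-3\right)\right) + 6895} = \frac{1}{\left(10 - 12\right) + 6895} = \frac{1}{-2 + 6895} = \frac{1}{6893}$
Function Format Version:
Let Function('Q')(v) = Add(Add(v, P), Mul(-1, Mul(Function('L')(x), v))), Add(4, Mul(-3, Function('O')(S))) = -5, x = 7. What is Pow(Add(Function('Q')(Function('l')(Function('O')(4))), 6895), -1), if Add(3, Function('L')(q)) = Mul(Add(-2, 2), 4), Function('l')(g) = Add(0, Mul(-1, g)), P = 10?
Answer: Rational(1, 6893) ≈ 0.00014507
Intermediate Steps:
Function('O')(S) = 3 (Function('O')(S) = Add(Rational(4, 3), Mul(Rational(-1, 3), -5)) = Add(Rational(4, 3), Rational(5, 3)) = 3)
Function('l')(g) = Mul(-1, g)
Function('L')(q) = -3 (Function('L')(q) = Add(-3, Mul(Add(-2, 2), 4)) = Add(-3, Mul(0, 4)) = Add(-3, 0) = -3)
Function('Q')(v) = Add(10, Mul(4, v)) (Function('Q')(v) = Add(Add(v, 10), Mul(-1, Mul(-3, v))) = Add(Add(10, v), Mul(3, v)) = Add(10, Mul(4, v)))
Pow(Add(Function('Q')(Function('l')(Function('O')(4))), 6895), -1) = Pow(Add(Add(10, Mul(4, Mul(-1, 3))), 6895), -1) = Pow(Add(Add(10, Mul(4, -3)), 6895), -1) = Pow(Add(Add(10, -12), 6895), -1) = Pow(Add(-2, 6895), -1) = Pow(6893, -1) = Rational(1, 6893)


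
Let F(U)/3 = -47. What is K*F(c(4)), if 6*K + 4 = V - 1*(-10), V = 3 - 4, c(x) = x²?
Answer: -235/2 ≈ -117.50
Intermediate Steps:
F(U) = -141 (F(U) = 3*(-47) = -141)
V = -1
K = ⅚ (K = -⅔ + (-1 - 1*(-10))/6 = -⅔ + (-1 + 10)/6 = -⅔ + (⅙)*9 = -⅔ + 3/2 = ⅚ ≈ 0.83333)
K*F(c(4)) = (⅚)*(-141) = -235/2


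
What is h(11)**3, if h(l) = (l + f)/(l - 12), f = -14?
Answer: 27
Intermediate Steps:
h(l) = (-14 + l)/(-12 + l) (h(l) = (l - 14)/(l - 12) = (-14 + l)/(-12 + l))
h(11)**3 = ((-14 + 11)/(-12 + 11))**3 = (-3/(-1))**3 = (-1*(-3))**3 = 3**3 = 27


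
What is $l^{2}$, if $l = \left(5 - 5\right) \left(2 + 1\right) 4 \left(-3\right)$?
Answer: $0$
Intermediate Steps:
$l = 0$ ($l = 0 \cdot 3 \cdot 4 \left(-3\right) = 0 \cdot 4 \left(-3\right) = 0 \left(-3\right) = 0$)
$l^{2} = 0^{2} = 0$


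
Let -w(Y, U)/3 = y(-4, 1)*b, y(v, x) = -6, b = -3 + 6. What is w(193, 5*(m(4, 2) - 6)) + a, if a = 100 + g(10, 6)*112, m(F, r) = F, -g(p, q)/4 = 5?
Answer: -2086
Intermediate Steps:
g(p, q) = -20 (g(p, q) = -4*5 = -20)
b = 3
w(Y, U) = 54 (w(Y, U) = -(-18)*3 = -3*(-18) = 54)
a = -2140 (a = 100 - 20*112 = 100 - 2240 = -2140)
w(193, 5*(m(4, 2) - 6)) + a = 54 - 2140 = -2086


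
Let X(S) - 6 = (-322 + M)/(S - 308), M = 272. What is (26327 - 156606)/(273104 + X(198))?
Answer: -1433069/3004215 ≈ -0.47702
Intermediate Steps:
X(S) = 6 - 50/(-308 + S) (X(S) = 6 + (-322 + 272)/(S - 308) = 6 - 50/(-308 + S))
(26327 - 156606)/(273104 + X(198)) = (26327 - 156606)/(273104 + 2*(-949 + 3*198)/(-308 + 198)) = -130279/(273104 + 2*(-949 + 594)/(-110)) = -130279/(273104 + 2*(-1/110)*(-355)) = -130279/(273104 + 71/11) = -130279/3004215/11 = -130279*11/3004215 = -1433069/3004215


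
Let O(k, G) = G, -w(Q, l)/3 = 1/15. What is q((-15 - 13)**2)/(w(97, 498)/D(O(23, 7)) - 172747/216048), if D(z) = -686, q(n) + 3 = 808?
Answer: -42610066800/42307583 ≈ -1007.1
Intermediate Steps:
w(Q, l) = -1/5 (w(Q, l) = -3/15 = -3*1/15 = -1/5)
q(n) = 805 (q(n) = -3 + 808 = 805)
q((-15 - 13)**2)/(w(97, 498)/D(O(23, 7)) - 172747/216048) = 805/(-1/5/(-686) - 172747/216048) = 805/(-1/5*(-1/686) - 172747*1/216048) = 805/(1/3430 - 172747/216048) = 805/(-42307583/52931760) = 805*(-52931760/42307583) = -42610066800/42307583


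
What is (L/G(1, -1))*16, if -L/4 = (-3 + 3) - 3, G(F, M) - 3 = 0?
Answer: 64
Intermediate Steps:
G(F, M) = 3 (G(F, M) = 3 + 0 = 3)
L = 12 (L = -4*((-3 + 3) - 3) = -4*(0 - 3) = -4*(-3) = 12)
(L/G(1, -1))*16 = (12/3)*16 = (12*(1/3))*16 = 4*16 = 64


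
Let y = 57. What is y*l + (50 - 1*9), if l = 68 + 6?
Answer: 4259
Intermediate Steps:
l = 74
y*l + (50 - 1*9) = 57*74 + (50 - 1*9) = 4218 + (50 - 9) = 4218 + 41 = 4259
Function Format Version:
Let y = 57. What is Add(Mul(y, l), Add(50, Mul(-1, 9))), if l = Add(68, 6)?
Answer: 4259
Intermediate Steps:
l = 74
Add(Mul(y, l), Add(50, Mul(-1, 9))) = Add(Mul(57, 74), Add(50, Mul(-1, 9))) = Add(4218, Add(50, -9)) = Add(4218, 41) = 4259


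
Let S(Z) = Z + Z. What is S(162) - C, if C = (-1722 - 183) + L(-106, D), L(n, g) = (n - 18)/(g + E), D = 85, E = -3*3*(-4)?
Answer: 269833/121 ≈ 2230.0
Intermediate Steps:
E = 36 (E = -9*(-4) = 36)
L(n, g) = (-18 + n)/(36 + g) (L(n, g) = (n - 18)/(g + 36) = (-18 + n)/(36 + g))
S(Z) = 2*Z
C = -230629/121 (C = (-1722 - 183) + (-18 - 106)/(36 + 85) = -1905 - 124/121 = -230629/121 ≈ -1906.0)
S(162) - C = 2*162 - 1*(-230629/121) = 324 + 230629/121 = 269833/121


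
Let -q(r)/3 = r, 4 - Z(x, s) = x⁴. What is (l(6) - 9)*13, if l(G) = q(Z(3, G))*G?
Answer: 17901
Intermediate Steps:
Z(x, s) = 4 - x⁴
q(r) = -3*r
l(G) = 231*G (l(G) = (-3*(4 - 1*3⁴))*G = (-3*(4 - 1*81))*G = (-3*(4 - 81))*G = (-3*(-77))*G = 231*G)
(l(6) - 9)*13 = (231*6 - 9)*13 = (1386 - 9)*13 = 1377*13 = 17901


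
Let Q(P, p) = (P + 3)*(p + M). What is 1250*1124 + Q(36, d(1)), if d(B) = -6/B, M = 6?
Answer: 1405000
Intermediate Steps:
Q(P, p) = (3 + P)*(6 + p) (Q(P, p) = (P + 3)*(p + 6) = (3 + P)*(6 + p))
1250*1124 + Q(36, d(1)) = 1250*1124 + (18 + 3*(-6/1) + 6*36 + 36*(-6/1)) = 1405000 + (18 + 3*(-6*1) + 216 + 36*(-6*1)) = 1405000 + (18 + 3*(-6) + 216 + 36*(-6)) = 1405000 + (18 - 18 + 216 - 216) = 1405000 + 0 = 1405000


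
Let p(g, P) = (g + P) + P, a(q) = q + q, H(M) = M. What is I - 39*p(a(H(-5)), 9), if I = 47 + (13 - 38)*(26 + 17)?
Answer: -1340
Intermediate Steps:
a(q) = 2*q
p(g, P) = g + 2*P (p(g, P) = (P + g) + P = g + 2*P)
I = -1028 (I = 47 - 25*43 = 47 - 1075 = -1028)
I - 39*p(a(H(-5)), 9) = -1028 - 39*(2*(-5) + 2*9) = -1028 - 39*(-10 + 18) = -1028 - 39*8 = -1028 - 312 = -1340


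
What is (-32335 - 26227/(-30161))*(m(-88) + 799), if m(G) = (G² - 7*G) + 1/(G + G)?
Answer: -393013427597741/1327084 ≈ -2.9615e+8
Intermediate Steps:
m(G) = G² + 1/(2*G) - 7*G (m(G) = (G² - 7*G) + 1/(2*G) = G² + 1/(2*G) - 7*G)
(-32335 - 26227/(-30161))*(m(-88) + 799) = (-32335 - 26227/(-30161))*(((-88)² + (½)/(-88) - 7*(-88)) + 799) = (-32335 - 26227*(-1/30161))*((7744 + (½)*(-1/88) + 616) + 799) = (-32335 + 26227/30161)*((7744 - 1/176 + 616) + 799) = -975229708*(1471359/176 + 799)/30161 = -975229708/30161*1611983/176 = -393013427597741/1327084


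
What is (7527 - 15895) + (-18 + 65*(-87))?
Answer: -14041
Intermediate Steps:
(7527 - 15895) + (-18 + 65*(-87)) = -8368 + (-18 - 5655) = -8368 - 5673 = -14041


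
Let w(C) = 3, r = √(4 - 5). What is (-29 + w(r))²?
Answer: 676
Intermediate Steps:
r = I (r = √(-1) = I ≈ 1.0*I)
(-29 + w(r))² = (-29 + 3)² = (-26)² = 676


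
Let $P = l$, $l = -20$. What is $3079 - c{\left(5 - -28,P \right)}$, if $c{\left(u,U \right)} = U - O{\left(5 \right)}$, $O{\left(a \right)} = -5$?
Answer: $3094$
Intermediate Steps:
$P = -20$
$c{\left(u,U \right)} = 5 + U$ ($c{\left(u,U \right)} = U - -5 = U + 5 = 5 + U$)
$3079 - c{\left(5 - -28,P \right)} = 3079 - \left(5 - 20\right) = 3079 - -15 = 3079 + 15 = 3094$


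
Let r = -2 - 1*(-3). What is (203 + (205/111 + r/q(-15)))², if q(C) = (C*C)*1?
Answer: 2908344819769/69305625 ≈ 41964.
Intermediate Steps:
q(C) = C² (q(C) = C²*1 = C²)
r = 1 (r = -2 + 3 = 1)
(203 + (205/111 + r/q(-15)))² = (203 + (205/111 + 1/(-15)²))² = (203 + (205*(1/111) + 1/225))² = (203 + (205/111 + 1*(1/225)))² = (203 + (205/111 + 1/225))² = (203 + 15412/8325)² = (1705387/8325)² = 2908344819769/69305625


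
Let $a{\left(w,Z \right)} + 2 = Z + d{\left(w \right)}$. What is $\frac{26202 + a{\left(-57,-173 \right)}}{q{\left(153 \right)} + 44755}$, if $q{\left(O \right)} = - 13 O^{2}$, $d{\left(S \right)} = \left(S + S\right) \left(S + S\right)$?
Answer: $- \frac{39023}{259562} \approx -0.15034$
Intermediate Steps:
$d{\left(S \right)} = 4 S^{2}$ ($d{\left(S \right)} = 2 S 2 S = 4 S^{2}$)
$a{\left(w,Z \right)} = -2 + Z + 4 w^{2}$ ($a{\left(w,Z \right)} = -2 + \left(Z + 4 w^{2}\right) = -2 + Z + 4 w^{2}$)
$\frac{26202 + a{\left(-57,-173 \right)}}{q{\left(153 \right)} + 44755} = \frac{26202 - \left(175 - 12996\right)}{- 13 \cdot 153^{2} + 44755} = \frac{26202 - -12821}{\left(-13\right) 23409 + 44755} = \frac{26202 - -12821}{-304317 + 44755} = \frac{26202 + 12821}{-259562} = 39023 \left(- \frac{1}{259562}\right) = - \frac{39023}{259562}$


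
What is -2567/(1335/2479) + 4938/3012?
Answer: -3193424981/670170 ≈ -4765.1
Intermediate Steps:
-2567/(1335/2479) + 4938/3012 = -2567/(1335*(1/2479)) + 4938*(1/3012) = -2567/1335/2479 + 823/502 = -2567*2479/1335 + 823/502 = -6363593/1335 + 823/502 = -3193424981/670170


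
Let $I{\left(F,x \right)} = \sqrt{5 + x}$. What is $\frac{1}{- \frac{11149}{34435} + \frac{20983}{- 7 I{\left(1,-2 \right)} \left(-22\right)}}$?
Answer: $\frac{27314842405620}{522069087974955277} + \frac{3831673329818950 \sqrt{3}}{522069087974955277} \approx 0.012765$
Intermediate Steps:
$\frac{1}{- \frac{11149}{34435} + \frac{20983}{- 7 I{\left(1,-2 \right)} \left(-22\right)}} = \frac{1}{- \frac{11149}{34435} + \frac{20983}{- 7 \sqrt{5 - 2} \left(-22\right)}} = \frac{1}{\left(-11149\right) \frac{1}{34435} + \frac{20983}{- 7 \sqrt{3} \left(-22\right)}} = \frac{1}{- \frac{11149}{34435} + \frac{20983}{154 \sqrt{3}}} = \frac{1}{- \frac{11149}{34435} + 20983 \frac{\sqrt{3}}{462}} = \frac{1}{- \frac{11149}{34435} + \frac{20983 \sqrt{3}}{462}}$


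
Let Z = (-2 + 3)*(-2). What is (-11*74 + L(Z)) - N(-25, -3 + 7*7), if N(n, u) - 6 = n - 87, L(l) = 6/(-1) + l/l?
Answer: -713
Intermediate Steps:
Z = -2 (Z = 1*(-2) = -2)
L(l) = -5 (L(l) = 6*(-1) + 1 = -6 + 1 = -5)
N(n, u) = -81 + n (N(n, u) = 6 + (n - 87) = 6 + (-87 + n) = -81 + n)
(-11*74 + L(Z)) - N(-25, -3 + 7*7) = (-11*74 - 5) - (-81 - 25) = (-814 - 5) - 1*(-106) = -819 + 106 = -713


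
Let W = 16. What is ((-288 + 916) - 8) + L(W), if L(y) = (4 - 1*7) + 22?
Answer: 639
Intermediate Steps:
L(y) = 19 (L(y) = (4 - 7) + 22 = -3 + 22 = 19)
((-288 + 916) - 8) + L(W) = ((-288 + 916) - 8) + 19 = (628 - 8) + 19 = 620 + 19 = 639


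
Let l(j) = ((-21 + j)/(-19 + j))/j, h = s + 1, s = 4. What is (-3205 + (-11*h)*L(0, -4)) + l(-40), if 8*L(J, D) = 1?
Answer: -3790043/1180 ≈ -3211.9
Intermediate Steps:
L(J, D) = ⅛ (L(J, D) = (⅛)*1 = ⅛)
h = 5 (h = 4 + 1 = 5)
l(j) = (-21 + j)/(j*(-19 + j)) (l(j) = ((-21 + j)/(-19 + j))/j = (-21 + j)/(j*(-19 + j)))
(-3205 + (-11*h)*L(0, -4)) + l(-40) = (-3205 - 11*5*(⅛)) + (-21 - 40)/((-40)*(-19 - 40)) = (-3205 - 55*⅛) - 1/40*(-61)/(-59) = (-3205 - 55/8) - 1/40*(-1/59)*(-61) = -25695/8 - 61/2360 = -3790043/1180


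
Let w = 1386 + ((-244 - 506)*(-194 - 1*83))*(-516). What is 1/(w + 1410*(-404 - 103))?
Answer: -1/107912484 ≈ -9.2668e-9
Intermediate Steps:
w = -107197614 (w = 1386 - 750*(-194 - 83)*(-516) = 1386 - 750*(-277)*(-516) = 1386 + 207750*(-516) = 1386 - 107199000 = -107197614)
1/(w + 1410*(-404 - 103)) = 1/(-107197614 + 1410*(-404 - 103)) = 1/(-107197614 + 1410*(-507)) = 1/(-107197614 - 714870) = 1/(-107912484) = -1/107912484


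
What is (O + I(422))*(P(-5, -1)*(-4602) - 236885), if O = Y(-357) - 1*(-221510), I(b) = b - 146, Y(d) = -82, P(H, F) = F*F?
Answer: -53538633848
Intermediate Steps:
P(H, F) = F²
I(b) = -146 + b
O = 221428 (O = -82 - 1*(-221510) = -82 + 221510 = 221428)
(O + I(422))*(P(-5, -1)*(-4602) - 236885) = (221428 + (-146 + 422))*((-1)²*(-4602) - 236885) = (221428 + 276)*(1*(-4602) - 236885) = 221704*(-4602 - 236885) = 221704*(-241487) = -53538633848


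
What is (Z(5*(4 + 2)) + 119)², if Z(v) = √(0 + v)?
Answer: (119 + √30)² ≈ 15495.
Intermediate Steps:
Z(v) = √v
(Z(5*(4 + 2)) + 119)² = (√(5*(4 + 2)) + 119)² = (√(5*6) + 119)² = (√30 + 119)² = (119 + √30)²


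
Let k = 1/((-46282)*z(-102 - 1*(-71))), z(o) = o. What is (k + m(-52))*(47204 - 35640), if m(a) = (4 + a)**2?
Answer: 19113242679958/717371 ≈ 2.6643e+7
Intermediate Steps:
k = 1/1434742 (k = 1/((-46282)*(-102 - 1*(-71))) = -1/(46282*(-102 + 71)) = -1/46282/(-31) = -1/46282*(-1/31) = 1/1434742 ≈ 6.9699e-7)
(k + m(-52))*(47204 - 35640) = (1/1434742 + (4 - 52)**2)*(47204 - 35640) = (1/1434742 + (-48)**2)*11564 = (1/1434742 + 2304)*11564 = (3305645569/1434742)*11564 = 19113242679958/717371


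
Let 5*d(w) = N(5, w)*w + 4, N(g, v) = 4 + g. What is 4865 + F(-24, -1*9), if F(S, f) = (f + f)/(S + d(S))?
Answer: 807635/166 ≈ 4865.3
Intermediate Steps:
d(w) = ⅘ + 9*w/5 (d(w) = ((4 + 5)*w + 4)/5 = (9*w + 4)/5 = (4 + 9*w)/5 = ⅘ + 9*w/5)
F(S, f) = 2*f/(⅘ + 14*S/5) (F(S, f) = (f + f)/(S + (⅘ + 9*S/5)) = (2*f)/(⅘ + 14*S/5) = 2*f/(⅘ + 14*S/5))
4865 + F(-24, -1*9) = 4865 + 5*(-1*9)/(2 + 7*(-24)) = 4865 + 5*(-9)/(2 - 168) = 4865 + 5*(-9)/(-166) = 4865 + 5*(-9)*(-1/166) = 4865 + 45/166 = 807635/166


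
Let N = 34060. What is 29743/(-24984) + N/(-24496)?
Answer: -98721223/38250504 ≈ -2.5809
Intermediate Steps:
29743/(-24984) + N/(-24496) = 29743/(-24984) + 34060/(-24496) = 29743*(-1/24984) + 34060*(-1/24496) = -29743/24984 - 8515/6124 = -98721223/38250504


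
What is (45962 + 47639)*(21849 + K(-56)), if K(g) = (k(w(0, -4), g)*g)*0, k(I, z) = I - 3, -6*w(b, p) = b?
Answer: 2045088249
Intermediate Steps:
w(b, p) = -b/6
k(I, z) = -3 + I
K(g) = 0 (K(g) = ((-3 - 1/6*0)*g)*0 = ((-3 + 0)*g)*0 = -3*g*0 = 0)
(45962 + 47639)*(21849 + K(-56)) = (45962 + 47639)*(21849 + 0) = 93601*21849 = 2045088249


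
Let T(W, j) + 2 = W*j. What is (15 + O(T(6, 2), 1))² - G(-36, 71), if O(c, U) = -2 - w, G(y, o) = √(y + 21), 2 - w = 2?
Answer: 169 - I*√15 ≈ 169.0 - 3.873*I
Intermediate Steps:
w = 0 (w = 2 - 1*2 = 2 - 2 = 0)
G(y, o) = √(21 + y)
T(W, j) = -2 + W*j
O(c, U) = -2 (O(c, U) = -2 - 1*0 = -2 + 0 = -2)
(15 + O(T(6, 2), 1))² - G(-36, 71) = (15 - 2)² - √(21 - 36) = 13² - √(-15) = 169 - I*√15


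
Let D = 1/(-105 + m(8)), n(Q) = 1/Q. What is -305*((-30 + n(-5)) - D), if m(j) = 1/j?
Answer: 7725589/839 ≈ 9208.1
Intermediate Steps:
D = -8/839 (D = 1/(-105 + 1/8) = 1/(-105 + ⅛) = 1/(-839/8) = -8/839 ≈ -0.0095352)
-305*((-30 + n(-5)) - D) = -305*((-30 + 1/(-5)) - 1*(-8/839)) = -305*((-30 - ⅕) + 8/839) = -305*(-151/5 + 8/839) = -305*(-126649/4195) = 7725589/839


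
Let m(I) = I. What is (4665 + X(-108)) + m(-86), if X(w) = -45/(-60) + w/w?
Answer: 18323/4 ≈ 4580.8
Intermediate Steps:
X(w) = 7/4 (X(w) = -45*(-1/60) + 1 = 3/4 + 1 = 7/4)
(4665 + X(-108)) + m(-86) = (4665 + 7/4) - 86 = 18667/4 - 86 = 18323/4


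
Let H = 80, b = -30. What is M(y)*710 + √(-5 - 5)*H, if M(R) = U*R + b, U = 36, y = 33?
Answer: 822180 + 80*I*√10 ≈ 8.2218e+5 + 252.98*I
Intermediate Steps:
M(R) = -30 + 36*R (M(R) = 36*R - 30 = -30 + 36*R)
M(y)*710 + √(-5 - 5)*H = (-30 + 36*33)*710 + √(-5 - 5)*80 = (-30 + 1188)*710 + √(-10)*80 = 1158*710 + (I*√10)*80 = 822180 + 80*I*√10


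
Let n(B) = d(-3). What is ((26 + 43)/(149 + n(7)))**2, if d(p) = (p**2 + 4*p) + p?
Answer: 4761/20449 ≈ 0.23282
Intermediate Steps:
d(p) = p**2 + 5*p
n(B) = -6 (n(B) = -3*(5 - 3) = -3*2 = -6)
((26 + 43)/(149 + n(7)))**2 = ((26 + 43)/(149 - 6))**2 = (69/143)**2 = 4761/20449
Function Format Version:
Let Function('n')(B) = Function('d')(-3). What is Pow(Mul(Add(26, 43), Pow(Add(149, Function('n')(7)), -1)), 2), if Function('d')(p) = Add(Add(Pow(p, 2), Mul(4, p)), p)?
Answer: Rational(4761, 20449) ≈ 0.23282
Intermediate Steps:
Function('d')(p) = Add(Pow(p, 2), Mul(5, p))
Function('n')(B) = -6 (Function('n')(B) = Mul(-3, Add(5, -3)) = Mul(-3, 2) = -6)
Pow(Mul(Add(26, 43), Pow(Add(149, Function('n')(7)), -1)), 2) = Pow(Mul(Add(26, 43), Pow(Add(149, -6), -1)), 2) = Pow(Mul(69, Pow(143, -1)), 2) = Pow(Mul(69, Rational(1, 143)), 2) = Pow(Rational(69, 143), 2) = Rational(4761, 20449)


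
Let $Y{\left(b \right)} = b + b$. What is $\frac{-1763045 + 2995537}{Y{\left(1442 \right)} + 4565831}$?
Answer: $\frac{1232492}{4568715} \approx 0.26977$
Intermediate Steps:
$Y{\left(b \right)} = 2 b$
$\frac{-1763045 + 2995537}{Y{\left(1442 \right)} + 4565831} = \frac{-1763045 + 2995537}{2 \cdot 1442 + 4565831} = \frac{1232492}{2884 + 4565831} = \frac{1232492}{4568715}$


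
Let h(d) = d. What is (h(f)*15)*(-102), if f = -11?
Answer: 16830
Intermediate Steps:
(h(f)*15)*(-102) = -11*15*(-102) = -165*(-102) = 16830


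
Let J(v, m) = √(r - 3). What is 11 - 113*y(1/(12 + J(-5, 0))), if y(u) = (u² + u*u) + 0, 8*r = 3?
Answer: (-10633*I + 528*√42)/(3*(-377*I + 16*√42)) ≈ 9.5138 + 0.40876*I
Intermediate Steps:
r = 3/8 (r = (⅛)*3 = 3/8 ≈ 0.37500)
J(v, m) = I*√42/4 (J(v, m) = √(3/8 - 3) = √(-21/8) = I*√42/4)
y(u) = 2*u² (y(u) = (u² + u²) + 0 = 2*u² + 0 = 2*u²)
11 - 113*y(1/(12 + J(-5, 0))) = 11 - 226*(1/(12 + I*√42/4))² = 11 - 226/(12 + I*√42/4)²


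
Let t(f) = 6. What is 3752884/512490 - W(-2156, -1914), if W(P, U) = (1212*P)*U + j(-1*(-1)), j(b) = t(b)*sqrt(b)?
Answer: -1281588818361988/256245 ≈ -5.0014e+9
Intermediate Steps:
j(b) = 6*sqrt(b)
W(P, U) = 6 + 1212*P*U (W(P, U) = (1212*P)*U + 6*sqrt(-1*(-1)) = 1212*P*U + 6*sqrt(1) = 1212*P*U + 6*1 = 1212*P*U + 6 = 6 + 1212*P*U)
3752884/512490 - W(-2156, -1914) = 3752884/512490 - (6 + 1212*(-2156)*(-1914)) = 3752884*(1/512490) - (6 + 5001419808) = 1876442/256245 - 1*5001419814 = 1876442/256245 - 5001419814 = -1281588818361988/256245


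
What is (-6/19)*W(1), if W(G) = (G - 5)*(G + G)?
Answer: 48/19 ≈ 2.5263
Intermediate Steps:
W(G) = 2*G*(-5 + G) (W(G) = (-5 + G)*(2*G) = 2*G*(-5 + G))
(-6/19)*W(1) = (-6/19)*(2*1*(-5 + 1)) = (-6*1/19)*(2*1*(-4)) = -6/19*(-8) = 48/19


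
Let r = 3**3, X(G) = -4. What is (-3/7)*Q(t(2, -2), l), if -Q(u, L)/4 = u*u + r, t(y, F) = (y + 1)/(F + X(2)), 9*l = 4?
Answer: 327/7 ≈ 46.714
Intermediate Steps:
r = 27
l = 4/9 (l = (1/9)*4 = 4/9 ≈ 0.44444)
t(y, F) = (1 + y)/(-4 + F) (t(y, F) = (y + 1)/(F - 4) = (1 + y)/(-4 + F))
Q(u, L) = -108 - 4*u**2 (Q(u, L) = -4*(u*u + 27) = -4*(u**2 + 27) = -4*(27 + u**2) = -108 - 4*u**2)
(-3/7)*Q(t(2, -2), l) = (-3/7)*(-108 - 4*(1 + 2)**2/(-4 - 2)**2) = ((1/7)*(-3))*(-108 - 4*(3/(-6))**2) = -3*(-108 - 4*(-1/6*3)**2)/7 = -3*(-108 - 4*(-1/2)**2)/7 = -3*(-108 - 4*1/4)/7 = -3*(-108 - 1)/7 = -3/7*(-109) = 327/7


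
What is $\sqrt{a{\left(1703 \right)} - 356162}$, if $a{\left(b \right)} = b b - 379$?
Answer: $2 \sqrt{635917} \approx 1594.9$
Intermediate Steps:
$a{\left(b \right)} = -379 + b^{2}$ ($a{\left(b \right)} = b^{2} - 379 = -379 + b^{2}$)
$\sqrt{a{\left(1703 \right)} - 356162} = \sqrt{\left(-379 + 1703^{2}\right) - 356162} = \sqrt{\left(-379 + 2900209\right) - 356162} = \sqrt{2899830 - 356162} = \sqrt{2543668} = 2 \sqrt{635917}$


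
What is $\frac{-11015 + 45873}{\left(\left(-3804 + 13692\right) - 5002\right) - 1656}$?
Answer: $\frac{17429}{1615} \approx 10.792$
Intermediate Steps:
$\frac{-11015 + 45873}{\left(\left(-3804 + 13692\right) - 5002\right) - 1656} = \frac{34858}{\left(9888 - 5002\right) - 1656} = \frac{34858}{4886 - 1656} = \frac{34858}{3230} = 34858 \cdot \frac{1}{3230} = \frac{17429}{1615}$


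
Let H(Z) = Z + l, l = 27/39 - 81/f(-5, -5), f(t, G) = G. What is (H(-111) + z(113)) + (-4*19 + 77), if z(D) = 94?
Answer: 58/65 ≈ 0.89231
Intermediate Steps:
l = 1098/65 (l = 27/39 - 81/(-5) = 27*(1/39) - 81*(-⅕) = 9/13 + 81/5 = 1098/65 ≈ 16.892)
H(Z) = 1098/65 + Z (H(Z) = Z + 1098/65 = 1098/65 + Z)
(H(-111) + z(113)) + (-4*19 + 77) = ((1098/65 - 111) + 94) + (-4*19 + 77) = (-6117/65 + 94) + (-76 + 77) = -7/65 + 1 = 58/65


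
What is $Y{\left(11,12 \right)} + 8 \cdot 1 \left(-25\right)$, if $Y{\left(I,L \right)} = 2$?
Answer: $-198$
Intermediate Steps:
$Y{\left(11,12 \right)} + 8 \cdot 1 \left(-25\right) = 2 + 8 \cdot 1 \left(-25\right) = 2 + 8 \left(-25\right) = 2 - 200 = -198$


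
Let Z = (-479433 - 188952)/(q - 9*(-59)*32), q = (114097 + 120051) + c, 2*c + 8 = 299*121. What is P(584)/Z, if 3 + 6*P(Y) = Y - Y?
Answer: 538451/2673540 ≈ 0.20140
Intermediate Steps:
c = 36171/2 (c = -4 + (299*121)/2 = -4 + (1/2)*36179 = -4 + 36179/2 = 36171/2 ≈ 18086.)
P(Y) = -1/2 (P(Y) = -1/2 + (Y - Y)/6 = -1/2 + (1/6)*0 = -1/2 + 0 = -1/2)
q = 504467/2 (q = (114097 + 120051) + 36171/2 = 234148 + 36171/2 = 504467/2 ≈ 2.5223e+5)
Z = -1336770/538451 (Z = (-479433 - 188952)/(504467/2 - 9*(-59)*32) = -668385/(504467/2 + 531*32) = -668385/(504467/2 + 16992) = -668385/538451/2 = -668385*2/538451 = -1336770/538451 ≈ -2.4826)
P(584)/Z = -1/(2*(-1336770/538451)) = -1/2*(-538451/1336770) = 538451/2673540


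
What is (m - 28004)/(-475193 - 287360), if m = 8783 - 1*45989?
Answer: 65210/762553 ≈ 0.085515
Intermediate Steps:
m = -37206 (m = 8783 - 45989 = -37206)
(m - 28004)/(-475193 - 287360) = (-37206 - 28004)/(-475193 - 287360) = -65210/(-762553) = -65210*(-1/762553) = 65210/762553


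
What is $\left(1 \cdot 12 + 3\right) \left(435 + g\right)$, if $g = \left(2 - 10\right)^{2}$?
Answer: $7485$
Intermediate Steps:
$g = 64$ ($g = \left(-8\right)^{2} = 64$)
$\left(1 \cdot 12 + 3\right) \left(435 + g\right) = \left(1 \cdot 12 + 3\right) \left(435 + 64\right) = \left(12 + 3\right) 499 = 15 \cdot 499 = 7485$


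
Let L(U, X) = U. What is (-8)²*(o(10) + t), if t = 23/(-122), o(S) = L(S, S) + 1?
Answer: 42208/61 ≈ 691.93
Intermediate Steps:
o(S) = 1 + S (o(S) = S + 1 = 1 + S)
t = -23/122 (t = 23*(-1/122) = -23/122 ≈ -0.18852)
(-8)²*(o(10) + t) = (-8)²*((1 + 10) - 23/122) = 64*(11 - 23/122) = 64*(1319/122) = 42208/61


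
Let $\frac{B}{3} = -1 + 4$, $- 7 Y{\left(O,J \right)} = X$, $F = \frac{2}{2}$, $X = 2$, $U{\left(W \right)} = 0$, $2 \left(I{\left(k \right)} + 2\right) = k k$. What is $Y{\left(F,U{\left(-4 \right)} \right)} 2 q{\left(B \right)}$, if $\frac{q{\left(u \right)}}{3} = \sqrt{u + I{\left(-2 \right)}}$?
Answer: $- \frac{36}{7} \approx -5.1429$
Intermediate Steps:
$I{\left(k \right)} = -2 + \frac{k^{2}}{2}$ ($I{\left(k \right)} = -2 + \frac{k k}{2} = -2 + \frac{k^{2}}{2}$)
$F = 1$ ($F = 2 \cdot \frac{1}{2} = 1$)
$Y{\left(O,J \right)} = - \frac{2}{7}$ ($Y{\left(O,J \right)} = \left(- \frac{1}{7}\right) 2 = - \frac{2}{7}$)
$B = 9$ ($B = 3 \left(-1 + 4\right) = 3 \cdot 3 = 9$)
$q{\left(u \right)} = 3 \sqrt{u}$ ($q{\left(u \right)} = 3 \sqrt{u - \left(2 - \frac{\left(-2\right)^{2}}{2}\right)} = 3 \sqrt{u + \left(-2 + \frac{1}{2} \cdot 4\right)} = 3 \sqrt{u + \left(-2 + 2\right)} = 3 \sqrt{u + 0} = 3 \sqrt{u}$)
$Y{\left(F,U{\left(-4 \right)} \right)} 2 q{\left(B \right)} = \left(- \frac{2}{7}\right) 2 \cdot 3 \sqrt{9} = - \frac{4 \cdot 3 \cdot 3}{7} = \left(- \frac{4}{7}\right) 9 = - \frac{36}{7}$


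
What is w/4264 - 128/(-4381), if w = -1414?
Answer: -217267/718484 ≈ -0.30240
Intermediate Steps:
w/4264 - 128/(-4381) = -1414/4264 - 128/(-4381) = -1414*1/4264 - 128*(-1/4381) = -707/2132 + 128/4381 = -217267/718484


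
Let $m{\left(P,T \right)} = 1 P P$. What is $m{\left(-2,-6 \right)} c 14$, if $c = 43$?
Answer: $2408$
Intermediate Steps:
$m{\left(P,T \right)} = P^{2}$ ($m{\left(P,T \right)} = P P = P^{2}$)
$m{\left(-2,-6 \right)} c 14 = \left(-2\right)^{2} \cdot 43 \cdot 14 = 4 \cdot 43 \cdot 14 = 172 \cdot 14 = 2408$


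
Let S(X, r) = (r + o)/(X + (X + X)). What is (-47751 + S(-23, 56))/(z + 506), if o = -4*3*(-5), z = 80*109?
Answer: -470705/90942 ≈ -5.1759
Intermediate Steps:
z = 8720
o = 60 (o = -12*(-5) = 60)
S(X, r) = (60 + r)/(3*X) (S(X, r) = (r + 60)/(X + (X + X)) = (60 + r)/(X + 2*X) = (60 + r)/((3*X)) = (60 + r)*(1/(3*X)) = (60 + r)/(3*X))
(-47751 + S(-23, 56))/(z + 506) = (-47751 + (⅓)*(60 + 56)/(-23))/(8720 + 506) = (-47751 + (⅓)*(-1/23)*116)/9226 = (-47751 - 116/69)*(1/9226) = -3294935/69*1/9226 = -470705/90942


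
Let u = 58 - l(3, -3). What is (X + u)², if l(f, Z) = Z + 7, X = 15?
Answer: 4761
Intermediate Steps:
l(f, Z) = 7 + Z
u = 54 (u = 58 - (7 - 3) = 58 - 1*4 = 58 - 4 = 54)
(X + u)² = (15 + 54)² = 69² = 4761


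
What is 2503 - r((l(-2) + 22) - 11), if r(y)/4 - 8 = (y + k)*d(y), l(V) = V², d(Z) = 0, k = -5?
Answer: 2471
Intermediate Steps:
r(y) = 32 (r(y) = 32 + 4*((y - 5)*0) = 32 + 4*((-5 + y)*0) = 32 + 4*0 = 32 + 0 = 32)
2503 - r((l(-2) + 22) - 11) = 2503 - 1*32 = 2503 - 32 = 2471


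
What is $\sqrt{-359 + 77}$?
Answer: $i \sqrt{282} \approx 16.793 i$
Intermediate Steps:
$\sqrt{-359 + 77} = \sqrt{-282} = i \sqrt{282}$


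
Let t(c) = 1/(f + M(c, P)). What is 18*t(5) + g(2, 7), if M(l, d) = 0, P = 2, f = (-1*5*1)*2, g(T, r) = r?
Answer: 26/5 ≈ 5.2000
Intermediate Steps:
f = -10 (f = -5*1*2 = -5*2 = -10)
t(c) = -⅒ (t(c) = 1/(-10 + 0) = 1/(-10) = -⅒)
18*t(5) + g(2, 7) = 18*(-⅒) + 7 = -9/5 + 7 = 26/5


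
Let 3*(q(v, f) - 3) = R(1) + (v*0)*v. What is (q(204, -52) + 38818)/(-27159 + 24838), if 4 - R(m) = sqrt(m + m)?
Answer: -116467/6963 + sqrt(2)/6963 ≈ -16.726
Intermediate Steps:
R(m) = 4 - sqrt(2)*sqrt(m) (R(m) = 4 - sqrt(m + m) = 4 - sqrt(2*m) = 4 - sqrt(2)*sqrt(m))
q(v, f) = 13/3 - sqrt(2)/3 (q(v, f) = 3 + ((4 - sqrt(2)*sqrt(1)) + (v*0)*v)/3 = 3 + ((4 - 1*sqrt(2)*1) + 0*v)/3 = 3 + ((4 - sqrt(2)) + 0)/3 = 3 + (4 - sqrt(2))/3 = 3 + (4/3 - sqrt(2)/3) = 13/3 - sqrt(2)/3)
(q(204, -52) + 38818)/(-27159 + 24838) = ((13/3 - sqrt(2)/3) + 38818)/(-27159 + 24838) = (116467/3 - sqrt(2)/3)/(-2321) = (116467/3 - sqrt(2)/3)*(-1/2321) = -116467/6963 + sqrt(2)/6963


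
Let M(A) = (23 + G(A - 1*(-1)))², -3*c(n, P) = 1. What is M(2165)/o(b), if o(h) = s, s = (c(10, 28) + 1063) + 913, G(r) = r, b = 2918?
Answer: 14375163/5927 ≈ 2425.4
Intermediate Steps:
c(n, P) = -⅓ (c(n, P) = -⅓*1 = -⅓)
s = 5927/3 (s = (-⅓ + 1063) + 913 = 3188/3 + 913 = 5927/3 ≈ 1975.7)
o(h) = 5927/3
M(A) = (24 + A)² (M(A) = (23 + (A - 1*(-1)))² = (23 + (A + 1))² = (23 + (1 + A))² = (24 + A)²)
M(2165)/o(b) = (24 + 2165)²/(5927/3) = 2189²*(3/5927) = 4791721*(3/5927) = 14375163/5927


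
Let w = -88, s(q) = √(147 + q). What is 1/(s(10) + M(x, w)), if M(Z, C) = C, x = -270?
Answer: -88/7587 - √157/7587 ≈ -0.013250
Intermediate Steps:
1/(s(10) + M(x, w)) = 1/(√(147 + 10) - 88) = 1/(√157 - 88) = 1/(-88 + √157)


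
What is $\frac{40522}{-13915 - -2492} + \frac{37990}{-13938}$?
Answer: $- \frac{499377703}{79606887} \approx -6.273$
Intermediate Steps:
$\frac{40522}{-13915 - -2492} + \frac{37990}{-13938} = \frac{40522}{-13915 + 2492} + 37990 \left(- \frac{1}{13938}\right) = \frac{40522}{-11423} - \frac{18995}{6969} = 40522 \left(- \frac{1}{11423}\right) - \frac{18995}{6969} = - \frac{40522}{11423} - \frac{18995}{6969} = - \frac{499377703}{79606887}$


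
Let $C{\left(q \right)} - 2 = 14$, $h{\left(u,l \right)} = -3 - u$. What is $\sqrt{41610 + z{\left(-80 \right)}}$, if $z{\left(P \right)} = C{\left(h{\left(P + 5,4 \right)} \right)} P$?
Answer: $\sqrt{40330} \approx 200.82$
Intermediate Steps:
$C{\left(q \right)} = 16$ ($C{\left(q \right)} = 2 + 14 = 16$)
$z{\left(P \right)} = 16 P$
$\sqrt{41610 + z{\left(-80 \right)}} = \sqrt{41610 + 16 \left(-80\right)} = \sqrt{41610 - 1280} = \sqrt{40330}$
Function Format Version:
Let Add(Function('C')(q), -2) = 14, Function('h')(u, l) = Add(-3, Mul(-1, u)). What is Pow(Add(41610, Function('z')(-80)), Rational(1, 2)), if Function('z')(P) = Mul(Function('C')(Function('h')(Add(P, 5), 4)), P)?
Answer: Pow(40330, Rational(1, 2)) ≈ 200.82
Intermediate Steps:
Function('C')(q) = 16 (Function('C')(q) = Add(2, 14) = 16)
Function('z')(P) = Mul(16, P)
Pow(Add(41610, Function('z')(-80)), Rational(1, 2)) = Pow(Add(41610, Mul(16, -80)), Rational(1, 2)) = Pow(Add(41610, -1280), Rational(1, 2)) = Pow(40330, Rational(1, 2))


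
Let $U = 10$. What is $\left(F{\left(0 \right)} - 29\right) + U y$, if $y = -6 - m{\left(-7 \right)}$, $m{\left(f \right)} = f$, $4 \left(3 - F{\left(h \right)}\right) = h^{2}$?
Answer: $-16$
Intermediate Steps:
$F{\left(h \right)} = 3 - \frac{h^{2}}{4}$
$y = 1$ ($y = -6 - -7 = -6 + 7 = 1$)
$\left(F{\left(0 \right)} - 29\right) + U y = \left(\left(3 - \frac{0^{2}}{4}\right) - 29\right) + 10 \cdot 1 = \left(\left(3 - 0\right) - 29\right) + 10 = \left(\left(3 + 0\right) - 29\right) + 10 = \left(3 - 29\right) + 10 = -26 + 10 = -16$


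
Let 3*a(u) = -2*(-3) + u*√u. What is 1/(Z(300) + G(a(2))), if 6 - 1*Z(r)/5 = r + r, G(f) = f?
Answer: -3339/9910151 - 3*√2/39640604 ≈ -0.00033703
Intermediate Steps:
a(u) = 2 + u^(3/2)/3 (a(u) = (-2*(-3) + u*√u)/3 = (6 + u^(3/2))/3 = 2 + u^(3/2)/3)
Z(r) = 30 - 10*r (Z(r) = 30 - 5*(r + r) = 30 - 10*r)
1/(Z(300) + G(a(2))) = 1/((30 - 10*300) + (2 + 2^(3/2)/3)) = 1/((30 - 3000) + (2 + (2*√2)/3)) = 1/(-2970 + (2 + 2*√2/3)) = 1/(-2968 + 2*√2/3)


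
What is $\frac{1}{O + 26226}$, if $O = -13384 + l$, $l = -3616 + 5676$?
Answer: $\frac{1}{14902} \approx 6.7105 \cdot 10^{-5}$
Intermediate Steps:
$l = 2060$
$O = -11324$ ($O = -13384 + 2060 = -11324$)
$\frac{1}{O + 26226} = \frac{1}{-11324 + 26226} = \frac{1}{14902}$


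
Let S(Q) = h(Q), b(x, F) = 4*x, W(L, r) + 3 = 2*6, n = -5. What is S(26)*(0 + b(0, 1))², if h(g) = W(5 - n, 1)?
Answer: 0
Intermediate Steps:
W(L, r) = 9 (W(L, r) = -3 + 2*6 = -3 + 12 = 9)
h(g) = 9
S(Q) = 9
S(26)*(0 + b(0, 1))² = 9*(0 + 4*0)² = 9*(0 + 0)² = 9*0² = 9*0 = 0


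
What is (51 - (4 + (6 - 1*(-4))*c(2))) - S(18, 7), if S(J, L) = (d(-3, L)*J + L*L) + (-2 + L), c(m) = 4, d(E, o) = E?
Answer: 7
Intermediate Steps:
S(J, L) = -2 + L + L² - 3*J (S(J, L) = (-3*J + L*L) + (-2 + L) = (-3*J + L²) + (-2 + L) = (L² - 3*J) + (-2 + L) = -2 + L + L² - 3*J)
(51 - (4 + (6 - 1*(-4))*c(2))) - S(18, 7) = (51 - (4 + (6 - 1*(-4))*4)) - (-2 + 7 + 7² - 3*18) = (51 - (4 + (6 + 4)*4)) - (-2 + 7 + 49 - 54) = (51 - (4 + 10*4)) - 1*0 = (51 - (4 + 40)) + 0 = (51 - 1*44) + 0 = (51 - 44) + 0 = 7 + 0 = 7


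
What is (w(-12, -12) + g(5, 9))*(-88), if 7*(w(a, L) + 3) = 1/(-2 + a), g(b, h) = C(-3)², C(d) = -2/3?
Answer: 99572/441 ≈ 225.79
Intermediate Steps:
C(d) = -⅔ (C(d) = -2*⅓ = -⅔)
g(b, h) = 4/9 (g(b, h) = (-⅔)² = 4/9)
w(a, L) = -3 + 1/(7*(-2 + a))
(w(-12, -12) + g(5, 9))*(-88) = ((43 - 21*(-12))/(7*(-2 - 12)) + 4/9)*(-88) = ((⅐)*(43 + 252)/(-14) + 4/9)*(-88) = ((⅐)*(-1/14)*295 + 4/9)*(-88) = (-295/98 + 4/9)*(-88) = -2263/882*(-88) = 99572/441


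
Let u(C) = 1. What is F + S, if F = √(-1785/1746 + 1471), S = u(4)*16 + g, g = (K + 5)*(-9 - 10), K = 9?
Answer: -250 + √497916714/582 ≈ -211.66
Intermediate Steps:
g = -266 (g = (9 + 5)*(-9 - 10) = 14*(-19) = -266)
S = -250 (S = 1*16 - 266 = 16 - 266 = -250)
F = √497916714/582 (F = √(-1785*1/1746 + 1471) = √(-595/582 + 1471) = √(855527/582) = √497916714/582 ≈ 38.340)
F + S = √497916714/582 - 250 = -250 + √497916714/582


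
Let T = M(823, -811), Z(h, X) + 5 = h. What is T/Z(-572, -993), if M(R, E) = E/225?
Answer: 811/129825 ≈ 0.0062469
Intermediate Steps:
Z(h, X) = -5 + h
M(R, E) = E/225 (M(R, E) = E*(1/225) = E/225)
T = -811/225 (T = (1/225)*(-811) = -811/225 ≈ -3.6044)
T/Z(-572, -993) = -811/(225*(-5 - 572)) = -811/225/(-577) = -811/225*(-1/577) = 811/129825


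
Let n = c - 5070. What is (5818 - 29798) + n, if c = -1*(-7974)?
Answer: -21076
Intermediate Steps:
c = 7974
n = 2904 (n = 7974 - 5070 = 2904)
(5818 - 29798) + n = (5818 - 29798) + 2904 = -23980 + 2904 = -21076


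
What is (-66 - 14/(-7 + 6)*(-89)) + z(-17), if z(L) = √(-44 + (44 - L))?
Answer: -1312 + √17 ≈ -1307.9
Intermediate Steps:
z(L) = √(-L)
(-66 - 14/(-7 + 6)*(-89)) + z(-17) = (-66 - 14/(-7 + 6)*(-89)) + √(-1*(-17)) = (-66 - 14/(-1)*(-89)) + √17 = (-66 - 14*(-1)*(-89)) + √17 = (-66 + 14*(-89)) + √17 = (-66 - 1246) + √17 = -1312 + √17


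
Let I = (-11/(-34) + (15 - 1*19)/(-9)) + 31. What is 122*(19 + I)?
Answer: 947635/153 ≈ 6193.7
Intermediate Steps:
I = 9721/306 (I = (-11*(-1/34) + (15 - 19)*(-⅑)) + 31 = (11/34 - 4*(-⅑)) + 31 = (11/34 + 4/9) + 31 = 235/306 + 31 = 9721/306 ≈ 31.768)
122*(19 + I) = 122*(19 + 9721/306) = 122*(15535/306) = 947635/153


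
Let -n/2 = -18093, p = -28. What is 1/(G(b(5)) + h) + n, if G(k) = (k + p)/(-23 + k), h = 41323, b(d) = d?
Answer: 26916485700/743837 ≈ 36186.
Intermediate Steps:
G(k) = (-28 + k)/(-23 + k) (G(k) = (k - 28)/(-23 + k) = (-28 + k)/(-23 + k))
n = 36186 (n = -2*(-18093) = 36186)
1/(G(b(5)) + h) + n = 1/((-28 + 5)/(-23 + 5) + 41323) + 36186 = 1/(-23/(-18) + 41323) + 36186 = 1/(-1/18*(-23) + 41323) + 36186 = 1/(23/18 + 41323) + 36186 = 1/(743837/18) + 36186 = 18/743837 + 36186 = 26916485700/743837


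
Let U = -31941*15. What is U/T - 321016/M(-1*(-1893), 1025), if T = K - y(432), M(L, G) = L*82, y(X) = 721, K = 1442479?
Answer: -89533081853/37299721218 ≈ -2.4004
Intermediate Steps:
M(L, G) = 82*L
U = -479115
T = 1441758 (T = 1442479 - 1*721 = 1442479 - 721 = 1441758)
U/T - 321016/M(-1*(-1893), 1025) = -479115/1441758 - 321016/(82*(-1*(-1893))) = -479115*1/1441758 - 321016/(82*1893) = -159705/480586 - 321016/155226 = -159705/480586 - 321016*1/155226 = -159705/480586 - 160508/77613 = -89533081853/37299721218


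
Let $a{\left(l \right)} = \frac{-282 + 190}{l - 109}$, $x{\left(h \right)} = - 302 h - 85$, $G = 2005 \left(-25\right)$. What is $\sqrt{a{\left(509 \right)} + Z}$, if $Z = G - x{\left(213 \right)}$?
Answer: $\frac{\sqrt{1428577}}{10} \approx 119.52$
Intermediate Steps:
$G = -50125$
$x{\left(h \right)} = -85 - 302 h$
$Z = 14286$ ($Z = -50125 - \left(-85 - 64326\right) = -50125 - -64411 = -50125 + 64411 = 14286$)
$a{\left(l \right)} = - \frac{92}{-109 + l}$
$\sqrt{a{\left(509 \right)} + Z} = \sqrt{- \frac{92}{-109 + 509} + 14286} = \sqrt{- \frac{92}{400} + 14286} = \sqrt{\left(-92\right) \frac{1}{400} + 14286} = \sqrt{- \frac{23}{100} + 14286} = \sqrt{\frac{1428577}{100}} = \frac{\sqrt{1428577}}{10}$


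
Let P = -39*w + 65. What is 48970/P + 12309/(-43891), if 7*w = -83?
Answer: 7499975531/81022786 ≈ 92.566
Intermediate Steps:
w = -83/7 (w = (1/7)*(-83) = -83/7 ≈ -11.857)
P = 3692/7 (P = -39*(-83/7) + 65 = 3237/7 + 65 = 3692/7 ≈ 527.43)
48970/P + 12309/(-43891) = 48970/(3692/7) + 12309/(-43891) = 48970*(7/3692) + 12309*(-1/43891) = 171395/1846 - 12309/43891 = 7499975531/81022786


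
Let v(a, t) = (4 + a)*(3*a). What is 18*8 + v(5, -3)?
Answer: 279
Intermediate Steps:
v(a, t) = 3*a*(4 + a)
18*8 + v(5, -3) = 18*8 + 3*5*(4 + 5) = 144 + 3*5*9 = 144 + 135 = 279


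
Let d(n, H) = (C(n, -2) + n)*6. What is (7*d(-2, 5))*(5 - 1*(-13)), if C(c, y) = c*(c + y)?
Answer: 4536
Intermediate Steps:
d(n, H) = 6*n + 6*n*(-2 + n) (d(n, H) = (n*(n - 2) + n)*6 = (n*(-2 + n) + n)*6 = (n + n*(-2 + n))*6 = 6*n + 6*n*(-2 + n))
(7*d(-2, 5))*(5 - 1*(-13)) = (7*(6*(-2)*(-1 - 2)))*(5 - 1*(-13)) = (7*(6*(-2)*(-3)))*(5 + 13) = (7*36)*18 = 252*18 = 4536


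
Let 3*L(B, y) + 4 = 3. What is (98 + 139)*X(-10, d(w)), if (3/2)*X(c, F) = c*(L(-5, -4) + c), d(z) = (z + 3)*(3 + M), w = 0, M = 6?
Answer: 48980/3 ≈ 16327.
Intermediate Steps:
d(z) = 27 + 9*z (d(z) = (z + 3)*(3 + 6) = (3 + z)*9 = 27 + 9*z)
L(B, y) = -1/3 (L(B, y) = -4/3 + (1/3)*3 = -4/3 + 1 = -1/3)
X(c, F) = 2*c*(-1/3 + c)/3 (X(c, F) = 2*(c*(-1/3 + c))/3 = 2*c*(-1/3 + c)/3)
(98 + 139)*X(-10, d(w)) = (98 + 139)*((2/9)*(-10)*(-1 + 3*(-10))) = 237*((2/9)*(-10)*(-1 - 30)) = 237*((2/9)*(-10)*(-31)) = 237*(620/9) = 48980/3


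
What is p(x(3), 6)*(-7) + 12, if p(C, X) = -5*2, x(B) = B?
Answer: 82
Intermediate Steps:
p(C, X) = -10
p(x(3), 6)*(-7) + 12 = -10*(-7) + 12 = 70 + 12 = 82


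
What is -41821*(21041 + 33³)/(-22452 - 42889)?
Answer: 2382876938/65341 ≈ 36468.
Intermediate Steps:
-41821*(21041 + 33³)/(-22452 - 42889) = -41821/((-65341/(21041 + 35937))) = -41821/((-65341/56978)) = -41821/((-65341*1/56978)) = -41821/(-65341/56978) = -41821*(-56978/65341) = 2382876938/65341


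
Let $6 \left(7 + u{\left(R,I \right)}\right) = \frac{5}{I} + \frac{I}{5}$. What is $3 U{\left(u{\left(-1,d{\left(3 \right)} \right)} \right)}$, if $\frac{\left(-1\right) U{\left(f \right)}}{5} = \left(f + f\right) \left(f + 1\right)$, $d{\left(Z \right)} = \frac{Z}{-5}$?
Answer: $- \frac{6307928}{3375} \approx -1869.0$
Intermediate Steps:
$d{\left(Z \right)} = - \frac{Z}{5}$ ($d{\left(Z \right)} = Z \left(- \frac{1}{5}\right) = - \frac{Z}{5}$)
$u{\left(R,I \right)} = -7 + \frac{I}{30} + \frac{5}{6 I}$ ($u{\left(R,I \right)} = -7 + \frac{\frac{5}{I} + \frac{I}{5}}{6} = -7 + \left(\frac{I}{30} + \frac{5}{6 I}\right) = -7 + \frac{I}{30} + \frac{5}{6 I}$)
$U{\left(f \right)} = - 10 f \left(1 + f\right)$ ($U{\left(f \right)} = - 5 \left(f + f\right) \left(f + 1\right) = - 5 \cdot 2 f \left(1 + f\right) = - 10 f \left(1 + f\right)$)
$3 U{\left(u{\left(-1,d{\left(3 \right)} \right)} \right)} = 3 \left(- 10 \frac{25 + \left(- \frac{1}{5}\right) 3 \left(-210 - \frac{3}{5}\right)}{30 \left(\left(- \frac{1}{5}\right) 3\right)} \left(1 + \frac{25 + \left(- \frac{1}{5}\right) 3 \left(-210 - \frac{3}{5}\right)}{30 \left(\left(- \frac{1}{5}\right) 3\right)}\right)\right) = 3 \left(- 10 \frac{25 - \frac{3 \left(-210 - \frac{3}{5}\right)}{5}}{30 \left(- \frac{3}{5}\right)} \left(1 + \frac{25 - \frac{3 \left(-210 - \frac{3}{5}\right)}{5}}{30 \left(- \frac{3}{5}\right)}\right)\right) = 3 \left(- 10 \cdot \frac{1}{30} \left(- \frac{5}{3}\right) \left(25 - - \frac{3159}{25}\right) \left(1 + \frac{1}{30} \left(- \frac{5}{3}\right) \left(25 - - \frac{3159}{25}\right)\right)\right) = 3 \left(- 10 \cdot \frac{1}{30} \left(- \frac{5}{3}\right) \left(25 + \frac{3159}{25}\right) \left(1 + \frac{1}{30} \left(- \frac{5}{3}\right) \left(25 + \frac{3159}{25}\right)\right)\right) = 3 \left(- 10 \cdot \frac{1}{30} \left(- \frac{5}{3}\right) \frac{3784}{25} \left(1 + \frac{1}{30} \left(- \frac{5}{3}\right) \frac{3784}{25}\right)\right) = 3 \left(\left(-10\right) \left(- \frac{1892}{225}\right) \left(1 - \frac{1892}{225}\right)\right) = 3 \left(\left(-10\right) \left(- \frac{1892}{225}\right) \left(- \frac{1667}{225}\right)\right) = 3 \left(- \frac{6307928}{10125}\right) = - \frac{6307928}{3375}$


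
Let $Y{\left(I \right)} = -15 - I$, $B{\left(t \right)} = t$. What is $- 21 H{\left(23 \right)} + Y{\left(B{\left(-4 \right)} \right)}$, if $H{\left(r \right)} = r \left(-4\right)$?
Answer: $1921$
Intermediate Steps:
$H{\left(r \right)} = - 4 r$
$- 21 H{\left(23 \right)} + Y{\left(B{\left(-4 \right)} \right)} = - 21 \left(\left(-4\right) 23\right) - 11 = \left(-21\right) \left(-92\right) + \left(-15 + 4\right) = 1932 - 11 = 1921$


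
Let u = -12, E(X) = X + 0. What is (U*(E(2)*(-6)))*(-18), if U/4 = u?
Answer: -10368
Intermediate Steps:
E(X) = X
U = -48 (U = 4*(-12) = -48)
(U*(E(2)*(-6)))*(-18) = -96*(-6)*(-18) = -48*(-12)*(-18) = 576*(-18) = -10368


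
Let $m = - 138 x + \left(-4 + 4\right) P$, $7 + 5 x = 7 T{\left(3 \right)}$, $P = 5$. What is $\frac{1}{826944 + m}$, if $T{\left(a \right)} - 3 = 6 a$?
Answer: $\frac{1}{823080} \approx 1.2149 \cdot 10^{-6}$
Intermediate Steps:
$T{\left(a \right)} = 3 + 6 a$
$x = 28$ ($x = - \frac{7}{5} + \frac{7 \left(3 + 6 \cdot 3\right)}{5} = - \frac{7}{5} + \frac{7 \left(3 + 18\right)}{5} = - \frac{7}{5} + \frac{7 \cdot 21}{5} = - \frac{7}{5} + \frac{1}{5} \cdot 147 = - \frac{7}{5} + \frac{147}{5} = 28$)
$m = -3864$ ($m = \left(-138\right) 28 + \left(-4 + 4\right) 5 = -3864 + 0 \cdot 5 = -3864 + 0 = -3864$)
$\frac{1}{826944 + m} = \frac{1}{826944 - 3864} = \frac{1}{823080}$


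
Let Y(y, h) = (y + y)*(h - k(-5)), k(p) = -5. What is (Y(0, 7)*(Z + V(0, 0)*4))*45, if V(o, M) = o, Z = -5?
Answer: 0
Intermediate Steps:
Y(y, h) = 2*y*(5 + h) (Y(y, h) = (y + y)*(h - 1*(-5)) = (2*y)*(h + 5) = (2*y)*(5 + h) = 2*y*(5 + h))
(Y(0, 7)*(Z + V(0, 0)*4))*45 = ((2*0*(5 + 7))*(-5 + 0*4))*45 = ((2*0*12)*(-5 + 0))*45 = (0*(-5))*45 = 0*45 = 0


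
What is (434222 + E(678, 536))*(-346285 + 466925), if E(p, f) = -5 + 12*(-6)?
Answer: 52375252800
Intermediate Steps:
E(p, f) = -77 (E(p, f) = -5 - 72 = -77)
(434222 + E(678, 536))*(-346285 + 466925) = (434222 - 77)*(-346285 + 466925) = 434145*120640 = 52375252800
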